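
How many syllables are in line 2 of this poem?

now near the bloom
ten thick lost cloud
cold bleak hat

4

Line 2: ten(1) + thick(1) + lost(1) + cloud(1) = 4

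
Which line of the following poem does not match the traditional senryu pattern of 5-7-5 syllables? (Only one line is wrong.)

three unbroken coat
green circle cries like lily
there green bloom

Line 3

Line 1: "three unbroken coat": 1+3+1 = 5 ✓
Line 2: "green circle cries like lily": 1+2+1+1+2 = 7 ✓
Line 3: "there green bloom": 1+1+1 = 3 (expected 5)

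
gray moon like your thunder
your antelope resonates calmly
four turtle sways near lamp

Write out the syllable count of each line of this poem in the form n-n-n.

Line 1: "gray moon like your thunder": 1+1+1+1+2 = 6
Line 2: "your antelope resonates calmly": 1+3+3+2 = 9
Line 3: "four turtle sways near lamp": 1+2+1+1+1 = 6

6-9-6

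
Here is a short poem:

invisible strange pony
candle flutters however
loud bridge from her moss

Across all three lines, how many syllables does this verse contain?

Line 1: invisible (4), strange (1), pony (2) → 7
Line 2: candle (2), flutters (2), however (3) → 7
Line 3: loud (1), bridge (1), from (1), her (1), moss (1) → 5
Total: 7 + 7 + 5 = 19

19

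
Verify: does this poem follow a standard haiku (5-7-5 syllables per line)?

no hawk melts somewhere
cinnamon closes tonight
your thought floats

No

Line 1: "no hawk melts somewhere": 1+1+1+2 = 5 ✓
Line 2: "cinnamon closes tonight": 3+2+2 = 7 ✓
Line 3: "your thought floats": 1+1+1 = 3 (expected 5)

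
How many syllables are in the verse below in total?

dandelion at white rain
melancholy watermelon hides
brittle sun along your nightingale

25

Line 1: dandelion(4) + at(1) + white(1) + rain(1) = 7
Line 2: melancholy(4) + watermelon(4) + hides(1) = 9
Line 3: brittle(2) + sun(1) + along(2) + your(1) + nightingale(3) = 9
Total: 7 + 9 + 9 = 25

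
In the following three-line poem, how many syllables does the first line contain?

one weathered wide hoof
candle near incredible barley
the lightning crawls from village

The first line: one(1) + weathered(2) + wide(1) + hoof(1) = 5

5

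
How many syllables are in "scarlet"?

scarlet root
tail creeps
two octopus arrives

"scarlet" has 2 syllables.

2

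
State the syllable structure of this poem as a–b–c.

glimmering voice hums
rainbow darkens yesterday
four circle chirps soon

5–7–5

Line 1: glimmering (3), voice (1), hums (1) → 5
Line 2: rainbow (2), darkens (2), yesterday (3) → 7
Line 3: four (1), circle (2), chirps (1), soon (1) → 5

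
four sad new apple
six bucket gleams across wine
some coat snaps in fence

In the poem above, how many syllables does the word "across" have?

2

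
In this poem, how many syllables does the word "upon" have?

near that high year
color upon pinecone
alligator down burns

2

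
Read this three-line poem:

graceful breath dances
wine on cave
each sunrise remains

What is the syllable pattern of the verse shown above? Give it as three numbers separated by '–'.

5–3–5

Line 1: "graceful breath dances": 2+1+2 = 5
Line 2: "wine on cave": 1+1+1 = 3
Line 3: "each sunrise remains": 1+2+2 = 5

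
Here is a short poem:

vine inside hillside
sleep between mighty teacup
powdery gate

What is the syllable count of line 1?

5

Line 1: "vine inside hillside": 1+2+2 = 5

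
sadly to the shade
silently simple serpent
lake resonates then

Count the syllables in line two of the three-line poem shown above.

Line two: silently(3) + simple(2) + serpent(2) = 7

7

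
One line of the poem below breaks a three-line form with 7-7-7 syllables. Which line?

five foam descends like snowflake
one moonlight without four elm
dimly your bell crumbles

Line 1: "five foam descends like snowflake": 1+1+2+1+2 = 7 ✓
Line 2: "one moonlight without four elm": 1+2+2+1+1 = 7 ✓
Line 3: "dimly your bell crumbles": 2+1+1+2 = 6 (expected 7)

The third line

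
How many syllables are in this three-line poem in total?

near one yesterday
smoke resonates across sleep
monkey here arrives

Line 1: near (1), one (1), yesterday (3) → 5
Line 2: smoke (1), resonates (3), across (2), sleep (1) → 7
Line 3: monkey (2), here (1), arrives (2) → 5
Total: 5 + 7 + 5 = 17

17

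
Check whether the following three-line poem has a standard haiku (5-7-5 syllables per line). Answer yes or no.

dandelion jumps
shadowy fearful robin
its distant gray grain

Yes

Line 1: dandelion(4) + jumps(1) = 5 ✓
Line 2: shadowy(3) + fearful(2) + robin(2) = 7 ✓
Line 3: its(1) + distant(2) + gray(1) + grain(1) = 5 ✓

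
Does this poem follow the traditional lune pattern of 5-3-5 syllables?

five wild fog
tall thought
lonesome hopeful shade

No

Line 1: "five wild fog": 1+1+1 = 3 (expected 5)
Line 2: "tall thought": 1+1 = 2 (expected 3)
Line 3: "lonesome hopeful shade": 2+2+1 = 5 ✓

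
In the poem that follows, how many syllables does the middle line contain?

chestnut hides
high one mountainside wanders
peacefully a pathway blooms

7

The middle line: high (1), one (1), mountainside (3), wanders (2) → 7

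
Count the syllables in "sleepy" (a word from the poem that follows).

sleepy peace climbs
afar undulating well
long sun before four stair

"sleepy" has 2 syllables.

2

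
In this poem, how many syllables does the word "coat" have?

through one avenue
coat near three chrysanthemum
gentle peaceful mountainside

"coat" has 1 syllable.

1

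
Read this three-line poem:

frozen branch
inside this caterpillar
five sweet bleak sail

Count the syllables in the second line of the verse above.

The second line: inside (2), this (1), caterpillar (4) → 7

7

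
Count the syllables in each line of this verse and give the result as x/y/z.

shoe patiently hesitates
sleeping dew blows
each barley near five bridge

7/4/6

Line 1: shoe(1) + patiently(3) + hesitates(3) = 7
Line 2: sleeping(2) + dew(1) + blows(1) = 4
Line 3: each(1) + barley(2) + near(1) + five(1) + bridge(1) = 6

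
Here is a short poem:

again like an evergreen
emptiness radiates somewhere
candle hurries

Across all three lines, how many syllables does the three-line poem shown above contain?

19

Line 1: again (2), like (1), an (1), evergreen (3) → 7
Line 2: emptiness (3), radiates (3), somewhere (2) → 8
Line 3: candle (2), hurries (2) → 4
Total: 7 + 8 + 4 = 19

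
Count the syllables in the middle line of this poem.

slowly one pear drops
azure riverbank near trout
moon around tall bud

The middle line: "azure riverbank near trout": 2+3+1+1 = 7

7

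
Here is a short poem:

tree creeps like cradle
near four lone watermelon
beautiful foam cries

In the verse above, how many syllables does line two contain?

7

Line two: near(1) + four(1) + lone(1) + watermelon(4) = 7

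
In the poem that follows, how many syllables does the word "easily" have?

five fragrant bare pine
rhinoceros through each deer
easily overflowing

3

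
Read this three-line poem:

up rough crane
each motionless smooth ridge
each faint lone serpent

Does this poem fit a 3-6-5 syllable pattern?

Line 1: "up rough crane": 1+1+1 = 3 ✓
Line 2: "each motionless smooth ridge": 1+3+1+1 = 6 ✓
Line 3: "each faint lone serpent": 1+1+1+2 = 5 ✓

Yes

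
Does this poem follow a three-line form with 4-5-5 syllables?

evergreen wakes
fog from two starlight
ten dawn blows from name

Line 1: evergreen (3), wakes (1) → 4 ✓
Line 2: fog (1), from (1), two (1), starlight (2) → 5 ✓
Line 3: ten (1), dawn (1), blows (1), from (1), name (1) → 5 ✓

Yes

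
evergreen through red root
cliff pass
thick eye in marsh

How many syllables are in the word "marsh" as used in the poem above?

"marsh" has 1 syllable.

1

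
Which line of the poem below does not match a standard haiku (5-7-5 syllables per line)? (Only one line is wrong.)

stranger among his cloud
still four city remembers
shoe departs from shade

Line 1

Line 1: stranger (2), among (2), his (1), cloud (1) → 6 (expected 5)
Line 2: still (1), four (1), city (2), remembers (3) → 7 ✓
Line 3: shoe (1), departs (2), from (1), shade (1) → 5 ✓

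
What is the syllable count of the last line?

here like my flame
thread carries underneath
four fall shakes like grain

The last line: four (1), fall (1), shakes (1), like (1), grain (1) → 5

5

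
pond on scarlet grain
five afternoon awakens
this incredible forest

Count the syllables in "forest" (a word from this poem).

2

"forest" has 2 syllables.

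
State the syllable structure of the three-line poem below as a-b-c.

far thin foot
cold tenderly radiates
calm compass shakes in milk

Line 1: far(1) + thin(1) + foot(1) = 3
Line 2: cold(1) + tenderly(3) + radiates(3) = 7
Line 3: calm(1) + compass(2) + shakes(1) + in(1) + milk(1) = 6

3-7-6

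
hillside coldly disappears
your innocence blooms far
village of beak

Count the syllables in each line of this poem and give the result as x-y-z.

Line 1: hillside (2), coldly (2), disappears (3) → 7
Line 2: your (1), innocence (3), blooms (1), far (1) → 6
Line 3: village (2), of (1), beak (1) → 4

7-6-4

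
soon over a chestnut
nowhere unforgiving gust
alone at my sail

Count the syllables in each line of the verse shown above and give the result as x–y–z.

Line 1: soon (1), over (2), a (1), chestnut (2) → 6
Line 2: nowhere (2), unforgiving (4), gust (1) → 7
Line 3: alone (2), at (1), my (1), sail (1) → 5

6–7–5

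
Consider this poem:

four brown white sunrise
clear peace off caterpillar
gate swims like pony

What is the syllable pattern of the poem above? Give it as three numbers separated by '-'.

5-7-5

Line 1: "four brown white sunrise": 1+1+1+2 = 5
Line 2: "clear peace off caterpillar": 1+1+1+4 = 7
Line 3: "gate swims like pony": 1+1+1+2 = 5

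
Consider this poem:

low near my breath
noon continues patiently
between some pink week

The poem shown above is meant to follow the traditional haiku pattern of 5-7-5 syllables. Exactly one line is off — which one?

The first line

Line 1: "low near my breath": 1+1+1+1 = 4 (expected 5)
Line 2: "noon continues patiently": 1+3+3 = 7 ✓
Line 3: "between some pink week": 2+1+1+1 = 5 ✓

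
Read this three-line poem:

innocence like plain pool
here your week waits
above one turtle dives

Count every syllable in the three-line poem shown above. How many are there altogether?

16

Line 1: "innocence like plain pool": 3+1+1+1 = 6
Line 2: "here your week waits": 1+1+1+1 = 4
Line 3: "above one turtle dives": 2+1+2+1 = 6
Total: 6 + 4 + 6 = 16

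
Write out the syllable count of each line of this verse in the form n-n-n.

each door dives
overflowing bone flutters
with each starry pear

3-7-5

Line 1: "each door dives": 1+1+1 = 3
Line 2: "overflowing bone flutters": 4+1+2 = 7
Line 3: "with each starry pear": 1+1+2+1 = 5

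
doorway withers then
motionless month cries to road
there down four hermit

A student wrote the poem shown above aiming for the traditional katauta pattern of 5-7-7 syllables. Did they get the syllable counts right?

No

Line 1: doorway (2), withers (2), then (1) → 5 ✓
Line 2: motionless (3), month (1), cries (1), to (1), road (1) → 7 ✓
Line 3: there (1), down (1), four (1), hermit (2) → 5 (expected 7)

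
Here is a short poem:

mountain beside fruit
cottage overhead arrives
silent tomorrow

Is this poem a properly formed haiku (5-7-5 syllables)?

Line 1: mountain(2) + beside(2) + fruit(1) = 5 ✓
Line 2: cottage(2) + overhead(3) + arrives(2) = 7 ✓
Line 3: silent(2) + tomorrow(3) = 5 ✓

Yes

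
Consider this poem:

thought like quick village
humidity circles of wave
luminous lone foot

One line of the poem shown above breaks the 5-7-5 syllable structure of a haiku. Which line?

Line 1: thought (1), like (1), quick (1), village (2) → 5 ✓
Line 2: humidity (4), circles (2), of (1), wave (1) → 8 (expected 7)
Line 3: luminous (3), lone (1), foot (1) → 5 ✓

Line 2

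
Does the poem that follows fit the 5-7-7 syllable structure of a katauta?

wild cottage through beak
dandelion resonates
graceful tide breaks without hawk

Yes

Line 1: wild(1) + cottage(2) + through(1) + beak(1) = 5 ✓
Line 2: dandelion(4) + resonates(3) = 7 ✓
Line 3: graceful(2) + tide(1) + breaks(1) + without(2) + hawk(1) = 7 ✓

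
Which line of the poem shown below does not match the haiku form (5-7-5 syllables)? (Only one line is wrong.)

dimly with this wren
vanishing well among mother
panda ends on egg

The second line

Line 1: dimly (2), with (1), this (1), wren (1) → 5 ✓
Line 2: vanishing (3), well (1), among (2), mother (2) → 8 (expected 7)
Line 3: panda (2), ends (1), on (1), egg (1) → 5 ✓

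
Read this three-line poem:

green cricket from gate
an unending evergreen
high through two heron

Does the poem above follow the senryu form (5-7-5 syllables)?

Line 1: green (1), cricket (2), from (1), gate (1) → 5 ✓
Line 2: an (1), unending (3), evergreen (3) → 7 ✓
Line 3: high (1), through (1), two (1), heron (2) → 5 ✓

Yes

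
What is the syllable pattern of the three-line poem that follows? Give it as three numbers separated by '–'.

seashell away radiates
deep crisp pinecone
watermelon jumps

7–4–5

Line 1: seashell(2) + away(2) + radiates(3) = 7
Line 2: deep(1) + crisp(1) + pinecone(2) = 4
Line 3: watermelon(4) + jumps(1) = 5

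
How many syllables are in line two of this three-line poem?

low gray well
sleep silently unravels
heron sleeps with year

Line two: sleep(1) + silently(3) + unravels(3) = 7

7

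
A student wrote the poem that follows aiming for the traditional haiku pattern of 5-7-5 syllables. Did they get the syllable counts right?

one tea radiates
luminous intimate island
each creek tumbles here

Line 1: "one tea radiates": 1+1+3 = 5 ✓
Line 2: "luminous intimate island": 3+3+2 = 8 (expected 7)
Line 3: "each creek tumbles here": 1+1+2+1 = 5 ✓

No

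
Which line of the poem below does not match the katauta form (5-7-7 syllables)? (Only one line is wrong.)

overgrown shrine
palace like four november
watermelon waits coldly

Line 1

Line 1: overgrown (3), shrine (1) → 4 (expected 5)
Line 2: palace (2), like (1), four (1), november (3) → 7 ✓
Line 3: watermelon (4), waits (1), coldly (2) → 7 ✓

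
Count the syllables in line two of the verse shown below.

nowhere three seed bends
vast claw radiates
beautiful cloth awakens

5

Line two: vast(1) + claw(1) + radiates(3) = 5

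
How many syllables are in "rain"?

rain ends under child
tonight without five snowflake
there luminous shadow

"rain" has 1 syllable.

1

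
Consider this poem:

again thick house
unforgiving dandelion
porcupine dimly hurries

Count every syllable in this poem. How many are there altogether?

Line 1: again(2) + thick(1) + house(1) = 4
Line 2: unforgiving(4) + dandelion(4) = 8
Line 3: porcupine(3) + dimly(2) + hurries(2) = 7
Total: 4 + 8 + 7 = 19

19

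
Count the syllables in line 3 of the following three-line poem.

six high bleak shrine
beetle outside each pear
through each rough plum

Line 3: "through each rough plum": 1+1+1+1 = 4

4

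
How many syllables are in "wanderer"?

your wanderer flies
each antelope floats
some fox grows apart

3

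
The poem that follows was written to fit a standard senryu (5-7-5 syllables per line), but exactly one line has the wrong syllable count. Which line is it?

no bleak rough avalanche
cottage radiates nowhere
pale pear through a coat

The first line

Line 1: no (1), bleak (1), rough (1), avalanche (3) → 6 (expected 5)
Line 2: cottage (2), radiates (3), nowhere (2) → 7 ✓
Line 3: pale (1), pear (1), through (1), a (1), coat (1) → 5 ✓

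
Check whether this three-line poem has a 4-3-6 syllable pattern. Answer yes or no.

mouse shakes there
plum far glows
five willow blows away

Line 1: mouse(1) + shakes(1) + there(1) = 3 (expected 4)
Line 2: plum(1) + far(1) + glows(1) = 3 ✓
Line 3: five(1) + willow(2) + blows(1) + away(2) = 6 ✓

No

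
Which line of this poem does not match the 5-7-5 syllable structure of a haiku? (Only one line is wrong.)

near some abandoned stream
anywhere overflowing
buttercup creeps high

Line 1: near (1), some (1), abandoned (3), stream (1) → 6 (expected 5)
Line 2: anywhere (3), overflowing (4) → 7 ✓
Line 3: buttercup (3), creeps (1), high (1) → 5 ✓

The first line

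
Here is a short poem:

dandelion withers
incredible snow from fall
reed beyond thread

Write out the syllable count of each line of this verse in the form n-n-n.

Line 1: dandelion (4), withers (2) → 6
Line 2: incredible (4), snow (1), from (1), fall (1) → 7
Line 3: reed (1), beyond (2), thread (1) → 4

6-7-4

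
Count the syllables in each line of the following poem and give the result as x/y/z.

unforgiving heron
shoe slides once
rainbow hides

6/3/3

Line 1: "unforgiving heron": 4+2 = 6
Line 2: "shoe slides once": 1+1+1 = 3
Line 3: "rainbow hides": 2+1 = 3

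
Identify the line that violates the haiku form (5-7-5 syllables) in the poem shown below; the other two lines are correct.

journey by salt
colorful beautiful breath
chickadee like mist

The first line

Line 1: journey(2) + by(1) + salt(1) = 4 (expected 5)
Line 2: colorful(3) + beautiful(3) + breath(1) = 7 ✓
Line 3: chickadee(3) + like(1) + mist(1) = 5 ✓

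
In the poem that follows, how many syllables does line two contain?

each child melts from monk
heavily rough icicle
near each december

7

Line two: heavily (3), rough (1), icicle (3) → 7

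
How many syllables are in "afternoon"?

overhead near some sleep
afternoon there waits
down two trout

3

"afternoon" has 3 syllables.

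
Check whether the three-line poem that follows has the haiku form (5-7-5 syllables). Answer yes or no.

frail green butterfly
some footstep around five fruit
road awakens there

Yes

Line 1: frail(1) + green(1) + butterfly(3) = 5 ✓
Line 2: some(1) + footstep(2) + around(2) + five(1) + fruit(1) = 7 ✓
Line 3: road(1) + awakens(3) + there(1) = 5 ✓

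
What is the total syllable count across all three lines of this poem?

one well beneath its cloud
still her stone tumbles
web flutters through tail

16

Line 1: one(1) + well(1) + beneath(2) + its(1) + cloud(1) = 6
Line 2: still(1) + her(1) + stone(1) + tumbles(2) = 5
Line 3: web(1) + flutters(2) + through(1) + tail(1) = 5
Total: 6 + 5 + 5 = 16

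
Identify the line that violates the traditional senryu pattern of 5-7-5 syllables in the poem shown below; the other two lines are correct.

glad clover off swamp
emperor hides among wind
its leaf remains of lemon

Line 1: glad (1), clover (2), off (1), swamp (1) → 5 ✓
Line 2: emperor (3), hides (1), among (2), wind (1) → 7 ✓
Line 3: its (1), leaf (1), remains (2), of (1), lemon (2) → 7 (expected 5)

The third line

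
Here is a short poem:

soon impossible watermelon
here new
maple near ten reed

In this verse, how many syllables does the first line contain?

9

The first line: soon(1) + impossible(4) + watermelon(4) = 9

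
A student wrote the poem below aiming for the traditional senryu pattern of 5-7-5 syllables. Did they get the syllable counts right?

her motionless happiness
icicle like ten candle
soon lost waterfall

No

Line 1: "her motionless happiness": 1+3+3 = 7 (expected 5)
Line 2: "icicle like ten candle": 3+1+1+2 = 7 ✓
Line 3: "soon lost waterfall": 1+1+3 = 5 ✓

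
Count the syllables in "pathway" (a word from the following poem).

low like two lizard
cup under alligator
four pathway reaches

2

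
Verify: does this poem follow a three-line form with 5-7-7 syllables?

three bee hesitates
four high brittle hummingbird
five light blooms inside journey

Yes

Line 1: "three bee hesitates": 1+1+3 = 5 ✓
Line 2: "four high brittle hummingbird": 1+1+2+3 = 7 ✓
Line 3: "five light blooms inside journey": 1+1+1+2+2 = 7 ✓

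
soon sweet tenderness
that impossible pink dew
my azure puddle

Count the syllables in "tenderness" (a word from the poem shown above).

3

"tenderness" has 3 syllables.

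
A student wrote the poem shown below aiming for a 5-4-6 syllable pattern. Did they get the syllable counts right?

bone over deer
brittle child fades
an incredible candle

No

Line 1: bone (1), over (2), deer (1) → 4 (expected 5)
Line 2: brittle (2), child (1), fades (1) → 4 ✓
Line 3: an (1), incredible (4), candle (2) → 7 (expected 6)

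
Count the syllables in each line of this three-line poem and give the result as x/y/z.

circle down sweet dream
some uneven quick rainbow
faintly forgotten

5/7/5

Line 1: "circle down sweet dream": 2+1+1+1 = 5
Line 2: "some uneven quick rainbow": 1+3+1+2 = 7
Line 3: "faintly forgotten": 2+3 = 5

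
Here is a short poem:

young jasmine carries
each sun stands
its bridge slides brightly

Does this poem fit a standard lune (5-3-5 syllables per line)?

Line 1: young(1) + jasmine(2) + carries(2) = 5 ✓
Line 2: each(1) + sun(1) + stands(1) = 3 ✓
Line 3: its(1) + bridge(1) + slides(1) + brightly(2) = 5 ✓

Yes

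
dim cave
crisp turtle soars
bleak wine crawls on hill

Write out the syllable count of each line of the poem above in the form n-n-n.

Line 1: dim (1), cave (1) → 2
Line 2: crisp (1), turtle (2), soars (1) → 4
Line 3: bleak (1), wine (1), crawls (1), on (1), hill (1) → 5

2-4-5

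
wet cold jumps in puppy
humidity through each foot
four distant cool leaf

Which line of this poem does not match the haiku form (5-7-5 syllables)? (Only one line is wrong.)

Line 1

Line 1: wet (1), cold (1), jumps (1), in (1), puppy (2) → 6 (expected 5)
Line 2: humidity (4), through (1), each (1), foot (1) → 7 ✓
Line 3: four (1), distant (2), cool (1), leaf (1) → 5 ✓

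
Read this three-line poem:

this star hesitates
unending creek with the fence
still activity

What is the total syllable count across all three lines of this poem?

Line 1: this(1) + star(1) + hesitates(3) = 5
Line 2: unending(3) + creek(1) + with(1) + the(1) + fence(1) = 7
Line 3: still(1) + activity(4) = 5
Total: 5 + 7 + 5 = 17

17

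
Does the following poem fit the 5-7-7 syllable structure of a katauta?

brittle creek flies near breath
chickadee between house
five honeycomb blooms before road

No

Line 1: brittle (2), creek (1), flies (1), near (1), breath (1) → 6 (expected 5)
Line 2: chickadee (3), between (2), house (1) → 6 (expected 7)
Line 3: five (1), honeycomb (3), blooms (1), before (2), road (1) → 8 (expected 7)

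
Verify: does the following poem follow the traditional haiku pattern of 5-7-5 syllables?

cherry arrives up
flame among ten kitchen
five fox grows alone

No

Line 1: "cherry arrives up": 2+2+1 = 5 ✓
Line 2: "flame among ten kitchen": 1+2+1+2 = 6 (expected 7)
Line 3: "five fox grows alone": 1+1+1+2 = 5 ✓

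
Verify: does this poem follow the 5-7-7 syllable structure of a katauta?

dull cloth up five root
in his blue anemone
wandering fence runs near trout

Yes

Line 1: dull (1), cloth (1), up (1), five (1), root (1) → 5 ✓
Line 2: in (1), his (1), blue (1), anemone (4) → 7 ✓
Line 3: wandering (3), fence (1), runs (1), near (1), trout (1) → 7 ✓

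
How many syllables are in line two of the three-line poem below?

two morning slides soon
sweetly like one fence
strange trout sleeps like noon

Line two: "sweetly like one fence": 2+1+1+1 = 5

5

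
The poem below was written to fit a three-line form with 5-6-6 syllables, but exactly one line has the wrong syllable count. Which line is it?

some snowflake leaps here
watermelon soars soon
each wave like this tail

Line 1: some(1) + snowflake(2) + leaps(1) + here(1) = 5 ✓
Line 2: watermelon(4) + soars(1) + soon(1) = 6 ✓
Line 3: each(1) + wave(1) + like(1) + this(1) + tail(1) = 5 (expected 6)

The third line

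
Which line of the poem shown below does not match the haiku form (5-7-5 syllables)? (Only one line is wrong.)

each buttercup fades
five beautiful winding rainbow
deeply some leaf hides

Line 2

Line 1: each (1), buttercup (3), fades (1) → 5 ✓
Line 2: five (1), beautiful (3), winding (2), rainbow (2) → 8 (expected 7)
Line 3: deeply (2), some (1), leaf (1), hides (1) → 5 ✓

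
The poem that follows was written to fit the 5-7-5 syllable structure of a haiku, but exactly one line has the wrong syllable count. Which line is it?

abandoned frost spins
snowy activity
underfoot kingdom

Line 1: "abandoned frost spins": 3+1+1 = 5 ✓
Line 2: "snowy activity": 2+4 = 6 (expected 7)
Line 3: "underfoot kingdom": 3+2 = 5 ✓

Line 2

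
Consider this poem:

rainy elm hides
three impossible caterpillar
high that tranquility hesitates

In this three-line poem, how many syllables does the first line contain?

The first line: rainy (2), elm (1), hides (1) → 4

4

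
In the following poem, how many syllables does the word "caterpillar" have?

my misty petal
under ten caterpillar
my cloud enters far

"caterpillar" has 4 syllables.

4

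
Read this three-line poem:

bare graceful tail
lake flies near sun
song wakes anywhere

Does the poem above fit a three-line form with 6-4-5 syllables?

No

Line 1: "bare graceful tail": 1+2+1 = 4 (expected 6)
Line 2: "lake flies near sun": 1+1+1+1 = 4 ✓
Line 3: "song wakes anywhere": 1+1+3 = 5 ✓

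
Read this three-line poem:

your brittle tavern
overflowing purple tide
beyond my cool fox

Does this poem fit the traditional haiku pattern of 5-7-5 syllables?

Yes

Line 1: your (1), brittle (2), tavern (2) → 5 ✓
Line 2: overflowing (4), purple (2), tide (1) → 7 ✓
Line 3: beyond (2), my (1), cool (1), fox (1) → 5 ✓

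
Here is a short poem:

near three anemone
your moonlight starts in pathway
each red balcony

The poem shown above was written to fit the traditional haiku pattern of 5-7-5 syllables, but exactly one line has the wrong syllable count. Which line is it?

Line 1: near(1) + three(1) + anemone(4) = 6 (expected 5)
Line 2: your(1) + moonlight(2) + starts(1) + in(1) + pathway(2) = 7 ✓
Line 3: each(1) + red(1) + balcony(3) = 5 ✓

The first line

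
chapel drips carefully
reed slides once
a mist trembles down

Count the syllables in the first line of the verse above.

6

The first line: chapel(2) + drips(1) + carefully(3) = 6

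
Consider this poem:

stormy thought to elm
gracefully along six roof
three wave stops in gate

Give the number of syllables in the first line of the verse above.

5

The first line: stormy (2), thought (1), to (1), elm (1) → 5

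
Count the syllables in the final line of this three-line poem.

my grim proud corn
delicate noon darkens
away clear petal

5

The final line: "away clear petal": 2+1+2 = 5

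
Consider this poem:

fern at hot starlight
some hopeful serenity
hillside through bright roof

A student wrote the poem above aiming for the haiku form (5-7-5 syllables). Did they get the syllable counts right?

Line 1: fern(1) + at(1) + hot(1) + starlight(2) = 5 ✓
Line 2: some(1) + hopeful(2) + serenity(4) = 7 ✓
Line 3: hillside(2) + through(1) + bright(1) + roof(1) = 5 ✓

Yes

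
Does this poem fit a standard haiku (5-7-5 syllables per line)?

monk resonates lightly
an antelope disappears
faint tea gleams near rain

No

Line 1: "monk resonates lightly": 1+3+2 = 6 (expected 5)
Line 2: "an antelope disappears": 1+3+3 = 7 ✓
Line 3: "faint tea gleams near rain": 1+1+1+1+1 = 5 ✓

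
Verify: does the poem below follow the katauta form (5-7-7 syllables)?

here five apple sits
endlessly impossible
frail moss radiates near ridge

Line 1: "here five apple sits": 1+1+2+1 = 5 ✓
Line 2: "endlessly impossible": 3+4 = 7 ✓
Line 3: "frail moss radiates near ridge": 1+1+3+1+1 = 7 ✓

Yes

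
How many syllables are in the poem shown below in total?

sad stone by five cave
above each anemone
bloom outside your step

17

Line 1: sad(1) + stone(1) + by(1) + five(1) + cave(1) = 5
Line 2: above(2) + each(1) + anemone(4) = 7
Line 3: bloom(1) + outside(2) + your(1) + step(1) = 5
Total: 5 + 7 + 5 = 17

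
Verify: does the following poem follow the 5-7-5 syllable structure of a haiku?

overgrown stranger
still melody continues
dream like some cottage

Line 1: overgrown(3) + stranger(2) = 5 ✓
Line 2: still(1) + melody(3) + continues(3) = 7 ✓
Line 3: dream(1) + like(1) + some(1) + cottage(2) = 5 ✓

Yes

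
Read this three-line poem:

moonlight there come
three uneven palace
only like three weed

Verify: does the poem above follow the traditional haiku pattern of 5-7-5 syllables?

Line 1: moonlight(2) + there(1) + come(1) = 4 (expected 5)
Line 2: three(1) + uneven(3) + palace(2) = 6 (expected 7)
Line 3: only(2) + like(1) + three(1) + weed(1) = 5 ✓

No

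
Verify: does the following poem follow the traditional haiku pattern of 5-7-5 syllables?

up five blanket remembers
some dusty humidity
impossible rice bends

Line 1: up(1) + five(1) + blanket(2) + remembers(3) = 7 (expected 5)
Line 2: some(1) + dusty(2) + humidity(4) = 7 ✓
Line 3: impossible(4) + rice(1) + bends(1) = 6 (expected 5)

No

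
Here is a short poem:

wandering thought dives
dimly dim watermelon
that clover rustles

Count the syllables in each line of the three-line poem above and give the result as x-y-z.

Line 1: wandering (3), thought (1), dives (1) → 5
Line 2: dimly (2), dim (1), watermelon (4) → 7
Line 3: that (1), clover (2), rustles (2) → 5

5-7-5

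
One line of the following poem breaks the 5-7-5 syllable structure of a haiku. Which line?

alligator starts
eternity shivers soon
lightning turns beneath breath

Line 3

Line 1: alligator (4), starts (1) → 5 ✓
Line 2: eternity (4), shivers (2), soon (1) → 7 ✓
Line 3: lightning (2), turns (1), beneath (2), breath (1) → 6 (expected 5)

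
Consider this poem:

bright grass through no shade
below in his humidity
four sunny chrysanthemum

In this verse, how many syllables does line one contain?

5

Line one: bright(1) + grass(1) + through(1) + no(1) + shade(1) = 5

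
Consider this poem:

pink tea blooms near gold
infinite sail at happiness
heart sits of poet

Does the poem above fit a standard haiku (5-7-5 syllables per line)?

Line 1: "pink tea blooms near gold": 1+1+1+1+1 = 5 ✓
Line 2: "infinite sail at happiness": 3+1+1+3 = 8 (expected 7)
Line 3: "heart sits of poet": 1+1+1+2 = 5 ✓

No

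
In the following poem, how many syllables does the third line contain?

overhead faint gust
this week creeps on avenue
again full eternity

7

The third line: "again full eternity": 2+1+4 = 7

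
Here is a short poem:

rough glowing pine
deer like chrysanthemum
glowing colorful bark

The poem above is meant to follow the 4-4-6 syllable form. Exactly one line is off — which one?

The second line

Line 1: "rough glowing pine": 1+2+1 = 4 ✓
Line 2: "deer like chrysanthemum": 1+1+4 = 6 (expected 4)
Line 3: "glowing colorful bark": 2+3+1 = 6 ✓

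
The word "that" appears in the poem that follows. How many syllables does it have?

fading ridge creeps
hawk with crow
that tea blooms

1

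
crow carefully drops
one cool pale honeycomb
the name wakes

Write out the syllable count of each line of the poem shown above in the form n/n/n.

Line 1: crow (1), carefully (3), drops (1) → 5
Line 2: one (1), cool (1), pale (1), honeycomb (3) → 6
Line 3: the (1), name (1), wakes (1) → 3

5/6/3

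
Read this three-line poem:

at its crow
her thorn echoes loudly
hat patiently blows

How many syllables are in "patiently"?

"patiently" has 3 syllables.

3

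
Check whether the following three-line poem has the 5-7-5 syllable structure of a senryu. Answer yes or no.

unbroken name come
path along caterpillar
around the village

Yes

Line 1: "unbroken name come": 3+1+1 = 5 ✓
Line 2: "path along caterpillar": 1+2+4 = 7 ✓
Line 3: "around the village": 2+1+2 = 5 ✓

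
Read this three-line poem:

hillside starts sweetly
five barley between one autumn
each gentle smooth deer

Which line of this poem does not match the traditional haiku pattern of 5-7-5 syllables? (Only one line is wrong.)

Line 1: hillside (2), starts (1), sweetly (2) → 5 ✓
Line 2: five (1), barley (2), between (2), one (1), autumn (2) → 8 (expected 7)
Line 3: each (1), gentle (2), smooth (1), deer (1) → 5 ✓

Line 2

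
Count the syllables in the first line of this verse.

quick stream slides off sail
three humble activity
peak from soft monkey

The first line: quick (1), stream (1), slides (1), off (1), sail (1) → 5

5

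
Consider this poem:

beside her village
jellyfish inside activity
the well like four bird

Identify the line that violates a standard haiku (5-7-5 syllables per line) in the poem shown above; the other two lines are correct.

The second line

Line 1: "beside her village": 2+1+2 = 5 ✓
Line 2: "jellyfish inside activity": 3+2+4 = 9 (expected 7)
Line 3: "the well like four bird": 1+1+1+1+1 = 5 ✓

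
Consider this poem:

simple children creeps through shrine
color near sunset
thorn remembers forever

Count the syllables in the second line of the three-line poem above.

The second line: "color near sunset": 2+1+2 = 5

5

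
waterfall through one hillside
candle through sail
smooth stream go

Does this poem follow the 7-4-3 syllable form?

Line 1: waterfall (3), through (1), one (1), hillside (2) → 7 ✓
Line 2: candle (2), through (1), sail (1) → 4 ✓
Line 3: smooth (1), stream (1), go (1) → 3 ✓

Yes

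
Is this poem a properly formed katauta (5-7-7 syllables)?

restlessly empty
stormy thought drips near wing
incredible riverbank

No

Line 1: restlessly (3), empty (2) → 5 ✓
Line 2: stormy (2), thought (1), drips (1), near (1), wing (1) → 6 (expected 7)
Line 3: incredible (4), riverbank (3) → 7 ✓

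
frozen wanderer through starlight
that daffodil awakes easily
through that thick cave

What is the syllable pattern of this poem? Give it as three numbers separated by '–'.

8–9–4

Line 1: frozen (2), wanderer (3), through (1), starlight (2) → 8
Line 2: that (1), daffodil (3), awakes (2), easily (3) → 9
Line 3: through (1), that (1), thick (1), cave (1) → 4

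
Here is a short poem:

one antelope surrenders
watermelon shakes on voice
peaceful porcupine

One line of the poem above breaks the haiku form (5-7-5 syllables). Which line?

Line 1

Line 1: one(1) + antelope(3) + surrenders(3) = 7 (expected 5)
Line 2: watermelon(4) + shakes(1) + on(1) + voice(1) = 7 ✓
Line 3: peaceful(2) + porcupine(3) = 5 ✓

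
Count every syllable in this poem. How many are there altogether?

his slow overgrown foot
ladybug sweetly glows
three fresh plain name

Line 1: his (1), slow (1), overgrown (3), foot (1) → 6
Line 2: ladybug (3), sweetly (2), glows (1) → 6
Line 3: three (1), fresh (1), plain (1), name (1) → 4
Total: 6 + 6 + 4 = 16

16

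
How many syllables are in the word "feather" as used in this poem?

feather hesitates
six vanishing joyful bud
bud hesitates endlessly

2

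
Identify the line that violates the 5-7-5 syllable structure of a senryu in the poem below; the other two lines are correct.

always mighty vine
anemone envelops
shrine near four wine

Line 1: always(2) + mighty(2) + vine(1) = 5 ✓
Line 2: anemone(4) + envelops(3) = 7 ✓
Line 3: shrine(1) + near(1) + four(1) + wine(1) = 4 (expected 5)

Line 3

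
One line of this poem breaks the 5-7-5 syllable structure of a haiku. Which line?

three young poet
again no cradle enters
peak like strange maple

Line 1

Line 1: three(1) + young(1) + poet(2) = 4 (expected 5)
Line 2: again(2) + no(1) + cradle(2) + enters(2) = 7 ✓
Line 3: peak(1) + like(1) + strange(1) + maple(2) = 5 ✓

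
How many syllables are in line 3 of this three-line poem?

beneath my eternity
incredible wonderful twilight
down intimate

Line 3: down(1) + intimate(3) = 4

4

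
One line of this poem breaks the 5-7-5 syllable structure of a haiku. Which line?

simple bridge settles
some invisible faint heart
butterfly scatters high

The third line

Line 1: simple (2), bridge (1), settles (2) → 5 ✓
Line 2: some (1), invisible (4), faint (1), heart (1) → 7 ✓
Line 3: butterfly (3), scatters (2), high (1) → 6 (expected 5)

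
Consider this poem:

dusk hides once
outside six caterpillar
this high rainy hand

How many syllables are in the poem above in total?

15

Line 1: "dusk hides once": 1+1+1 = 3
Line 2: "outside six caterpillar": 2+1+4 = 7
Line 3: "this high rainy hand": 1+1+2+1 = 5
Total: 3 + 7 + 5 = 15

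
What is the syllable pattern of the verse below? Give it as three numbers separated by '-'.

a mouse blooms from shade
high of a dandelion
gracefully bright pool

Line 1: "a mouse blooms from shade": 1+1+1+1+1 = 5
Line 2: "high of a dandelion": 1+1+1+4 = 7
Line 3: "gracefully bright pool": 3+1+1 = 5

5-7-5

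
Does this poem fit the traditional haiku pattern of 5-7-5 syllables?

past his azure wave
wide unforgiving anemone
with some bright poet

No

Line 1: "past his azure wave": 1+1+2+1 = 5 ✓
Line 2: "wide unforgiving anemone": 1+4+4 = 9 (expected 7)
Line 3: "with some bright poet": 1+1+1+2 = 5 ✓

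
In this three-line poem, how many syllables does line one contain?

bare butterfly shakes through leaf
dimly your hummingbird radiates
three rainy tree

7

Line one: bare(1) + butterfly(3) + shakes(1) + through(1) + leaf(1) = 7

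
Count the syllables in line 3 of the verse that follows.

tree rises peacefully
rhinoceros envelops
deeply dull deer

4

Line 3: "deeply dull deer": 2+1+1 = 4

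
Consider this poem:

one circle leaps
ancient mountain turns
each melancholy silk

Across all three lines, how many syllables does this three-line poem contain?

15

Line 1: "one circle leaps": 1+2+1 = 4
Line 2: "ancient mountain turns": 2+2+1 = 5
Line 3: "each melancholy silk": 1+4+1 = 6
Total: 4 + 5 + 6 = 15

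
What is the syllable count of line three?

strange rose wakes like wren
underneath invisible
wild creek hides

Line three: wild(1) + creek(1) + hides(1) = 3

3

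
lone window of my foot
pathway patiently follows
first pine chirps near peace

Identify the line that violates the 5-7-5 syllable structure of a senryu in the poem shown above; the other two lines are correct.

Line 1: lone(1) + window(2) + of(1) + my(1) + foot(1) = 6 (expected 5)
Line 2: pathway(2) + patiently(3) + follows(2) = 7 ✓
Line 3: first(1) + pine(1) + chirps(1) + near(1) + peace(1) = 5 ✓

Line 1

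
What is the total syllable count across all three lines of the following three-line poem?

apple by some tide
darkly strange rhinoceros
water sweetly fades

Line 1: "apple by some tide": 2+1+1+1 = 5
Line 2: "darkly strange rhinoceros": 2+1+4 = 7
Line 3: "water sweetly fades": 2+2+1 = 5
Total: 5 + 7 + 5 = 17

17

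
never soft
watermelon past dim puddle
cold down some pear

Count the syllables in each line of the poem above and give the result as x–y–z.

Line 1: "never soft": 2+1 = 3
Line 2: "watermelon past dim puddle": 4+1+1+2 = 8
Line 3: "cold down some pear": 1+1+1+1 = 4

3–8–4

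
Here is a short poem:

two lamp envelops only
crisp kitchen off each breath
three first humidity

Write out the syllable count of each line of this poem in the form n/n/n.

7/6/6

Line 1: "two lamp envelops only": 1+1+3+2 = 7
Line 2: "crisp kitchen off each breath": 1+2+1+1+1 = 6
Line 3: "three first humidity": 1+1+4 = 6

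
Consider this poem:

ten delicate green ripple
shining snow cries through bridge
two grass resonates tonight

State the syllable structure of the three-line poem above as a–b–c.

7–6–7

Line 1: ten(1) + delicate(3) + green(1) + ripple(2) = 7
Line 2: shining(2) + snow(1) + cries(1) + through(1) + bridge(1) = 6
Line 3: two(1) + grass(1) + resonates(3) + tonight(2) = 7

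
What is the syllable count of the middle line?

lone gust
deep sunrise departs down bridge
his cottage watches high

7

The middle line: deep (1), sunrise (2), departs (2), down (1), bridge (1) → 7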